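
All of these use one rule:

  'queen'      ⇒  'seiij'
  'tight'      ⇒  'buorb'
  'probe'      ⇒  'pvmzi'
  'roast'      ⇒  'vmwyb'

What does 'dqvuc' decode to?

q(16)→s(18) and u(20)→e(4) fit y≡3x+22 (mod 26); the inverse of 3 mod 26 is 9. Each letter's alphabet position (a=0..z=25) is mapped through 3·x+22 mod 26 — an affine cipher.
Decoding dqvuc: d(3)→9·(3−22)≡11=l; q(16)→9·(16−22)≡24=y; v(21)→9·(21−22)≡17=r; u(20)→9·(20−22)≡8=i; c(2)→9·(2−22)≡2=c (all mod 26).

lyric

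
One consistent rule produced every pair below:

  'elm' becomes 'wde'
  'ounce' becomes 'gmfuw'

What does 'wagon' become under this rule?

Compare letters: e→w is +18, l→d is +18, m→e is +18 — a constant shift. This is a Caesar cipher with shift 18.
For wagon: w+18=o, a+18=s, g+18=y, o+18=g, n+18=f.

osygf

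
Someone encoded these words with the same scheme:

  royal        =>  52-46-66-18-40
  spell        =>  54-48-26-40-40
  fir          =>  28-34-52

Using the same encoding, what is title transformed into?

r(#18)→52 and o(#15)→46: differences scale by 2, so n = 2·pos + 16. With a=1..z=26, the number is 2·pos + 16.
On title: t=20→56, i=9→34, t=20→56, l=12→40, e=5→26.

56-34-56-40-26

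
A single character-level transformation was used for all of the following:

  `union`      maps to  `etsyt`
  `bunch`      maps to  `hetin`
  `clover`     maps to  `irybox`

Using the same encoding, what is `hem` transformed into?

nos

Vowels shift forward by 10 and consonants shift forward by 6.
On hem: h(cons)+6=n, e(vowel)+10=o, m(cons)+6=s.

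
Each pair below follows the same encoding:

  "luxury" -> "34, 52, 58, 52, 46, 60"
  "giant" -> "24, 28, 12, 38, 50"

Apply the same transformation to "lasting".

34, 12, 48, 50, 28, 38, 24

l(#12)→34 and u(#21)→52: differences scale by 2, so n = 2·pos + 10. Each letter becomes 2×(its alphabet position, a=1..z=26) + 10.
On lasting: l=12→34, a=1→12, s=19→48, t=20→50, i=9→28, n=14→38, g=7→24.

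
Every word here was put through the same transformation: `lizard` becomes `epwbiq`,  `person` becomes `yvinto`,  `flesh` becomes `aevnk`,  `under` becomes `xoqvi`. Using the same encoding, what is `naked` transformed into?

obzvq

l(11)→e(4) and i(8)→p(15) fit y≡5x+1 (mod 26); the inverse of 5 mod 26 is 21. Each letter's alphabet position (a=0..z=25) is mapped through 5·x+1 mod 26 — an affine cipher.
Applying it to naked: n(13)→5·13+1≡14=o; a(0)→5·0+1≡1=b; k(10)→5·10+1≡25=z; e(4)→5·4+1≡21=v; d(3)→5·3+1≡16=q (all mod 26).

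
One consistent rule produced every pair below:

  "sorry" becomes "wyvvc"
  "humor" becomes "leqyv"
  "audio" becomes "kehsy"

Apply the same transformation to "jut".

The shift depends on letter class: consonant s→w is +4, but vowel o→y is +10. Vowels shift forward by 10 and consonants shift forward by 4.
On jut: j(cons)+4=n, u(vowel)+10=e, t(cons)+4=x.

nex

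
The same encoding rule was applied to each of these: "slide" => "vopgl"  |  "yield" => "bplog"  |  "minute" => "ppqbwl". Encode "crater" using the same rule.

The shift depends on letter class: consonant s→v is +3, but vowel i→p is +7. Vowels shift forward by 7 and consonants shift forward by 3.
On crater: c(cons)+3=f, r(cons)+3=u, a(vowel)+7=h, t(cons)+3=w, e(vowel)+7=l, r(cons)+3=u.

fuhwlu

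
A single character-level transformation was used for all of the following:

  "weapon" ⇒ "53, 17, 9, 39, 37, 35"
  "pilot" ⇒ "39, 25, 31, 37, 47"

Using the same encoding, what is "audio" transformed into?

9, 49, 15, 25, 37

Each letter becomes 2×(its alphabet position, a=1..z=26) + 7.
On audio: a=1→9, u=21→49, d=4→15, i=9→25, o=15→37.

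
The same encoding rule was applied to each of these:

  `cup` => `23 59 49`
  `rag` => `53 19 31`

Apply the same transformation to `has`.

c(#3)→23 and u(#21)→59: differences scale by 2, so n = 2·pos + 17. Each letter becomes 2×(its alphabet position, a=1..z=26) + 17.
Applying it to has: h=8→33, a=1→19, s=19→55.

33 19 55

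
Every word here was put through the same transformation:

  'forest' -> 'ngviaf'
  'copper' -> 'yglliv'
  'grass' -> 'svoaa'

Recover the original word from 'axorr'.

shall

f(5)→n(13) and o(14)→g(6) fit y≡5x+14 (mod 26); the inverse of 5 mod 26 is 21. This is an affine cipher: with a=0,…,z=25, each position x becomes (5x+14) mod 26.
Decoding axorr: a(0)→21·(0−14)≡18=s; x(23)→21·(23−14)≡7=h; o(14)→21·(14−14)≡0=a; r(17)→21·(17−14)≡11=l; r(17)→21·(17−14)≡11=l (all mod 26).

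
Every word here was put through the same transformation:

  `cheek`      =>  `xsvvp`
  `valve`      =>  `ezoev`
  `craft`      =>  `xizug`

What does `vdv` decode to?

ewe

Letters are reflected about the middle of the alphabet (position → 25−position): Atbash.
Decoding vdv: v↔e, d↔w, v↔e.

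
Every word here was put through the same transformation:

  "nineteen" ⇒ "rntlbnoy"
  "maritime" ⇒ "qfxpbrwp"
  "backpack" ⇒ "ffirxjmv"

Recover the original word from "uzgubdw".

In nineteen: n→r is +4, i→n is +5, n→t is +6, e→l is +7 — the shift increases by 1 each position. The shift increases by 1 at each position, starting from +4: 4, 5, 6, ….
Undoing it on uzgubdw: u−4=q, z−5=u, g−6=a, u−7=n, b−8=t, d−9=u, w−10=m.

quantum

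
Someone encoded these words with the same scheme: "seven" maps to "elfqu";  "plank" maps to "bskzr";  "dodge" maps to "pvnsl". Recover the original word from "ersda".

skirt

Shifts by position in seven: pos 0: s→e (+12), pos 1: e→l (+7), pos 2: v→f (+10), pos 3: e→q (+12), pos 4: n→u (+7) — repeating every 3. It's a Vigenère-style cipher with numeric key [12,7,10]: position i shifts by key[i mod 3].
Undoing it on ersda: e−12=s, r−7=k, s−10=i, d−12=r, a−7=t.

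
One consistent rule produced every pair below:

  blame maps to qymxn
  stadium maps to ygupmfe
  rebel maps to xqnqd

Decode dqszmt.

hanger

The word is reversed, then every letter is shifted forward by 12.
Undoing it on dqszmt: shift back: d−12=r, q−12=e, s−12=g, z−12=n, m−12=a, t−12=h → regnah; then reverse → hanger.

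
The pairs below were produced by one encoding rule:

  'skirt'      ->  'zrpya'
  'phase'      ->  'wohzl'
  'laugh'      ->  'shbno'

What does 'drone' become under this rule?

kyvul

This is a Caesar cipher with shift 7.
For drone: d+7=k, r+7=y, o+7=v, n+7=u, e+7=l.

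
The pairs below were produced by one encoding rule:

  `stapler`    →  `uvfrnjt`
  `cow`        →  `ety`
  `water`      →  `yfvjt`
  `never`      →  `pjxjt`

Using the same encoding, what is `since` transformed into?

The shift depends on letter class: consonant s→u is +2, but vowel a→f is +5. The rule splits by letter class: vowels +5, consonants +2.
Applying it to since: s(cons)+2=u, i(vowel)+5=n, n(cons)+2=p, c(cons)+2=e, e(vowel)+5=j.

unpej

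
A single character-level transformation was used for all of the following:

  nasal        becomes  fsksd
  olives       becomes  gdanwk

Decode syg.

This is a Caesar cipher with shift 18.
Undoing it on syg: s−18=a, y−18=g, g−18=o.

ago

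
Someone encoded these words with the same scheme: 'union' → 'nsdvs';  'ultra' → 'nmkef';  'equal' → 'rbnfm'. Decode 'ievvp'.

broom

u(20)→n(13) and n(13)→s(18) fit y≡3x+5 (mod 26); the inverse of 3 mod 26 is 9. This is an affine cipher: with a=0,…,z=25, each position x becomes (3x+5) mod 26.
Decoding ievvp: i(8)→9·(8−5)≡1=b; e(4)→9·(4−5)≡17=r; v(21)→9·(21−5)≡14=o; v(21)→9·(21−5)≡14=o; p(15)→9·(15−5)≡12=m (all mod 26).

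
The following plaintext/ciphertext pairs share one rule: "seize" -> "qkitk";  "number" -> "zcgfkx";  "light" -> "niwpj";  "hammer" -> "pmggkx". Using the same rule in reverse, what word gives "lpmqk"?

phase

s(18)→q(16) and e(4)→k(10) fit y≡19x+12 (mod 26); the inverse of 19 mod 26 is 11. Each letter's alphabet position (a=0..z=25) is mapped through 19·x+12 mod 26 — an affine cipher.
Decoding lpmqk: l(11)→11·(11−12)≡15=p; p(15)→11·(15−12)≡7=h; m(12)→11·(12−12)≡0=a; q(16)→11·(16−12)≡18=s; k(10)→11·(10−12)≡4=e (all mod 26).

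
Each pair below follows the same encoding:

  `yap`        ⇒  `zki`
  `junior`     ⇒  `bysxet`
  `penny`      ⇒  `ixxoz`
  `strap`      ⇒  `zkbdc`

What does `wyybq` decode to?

groom

The output letters match the input read backwards, each shifted +10: yap reversed is pay. Two steps: reverse the string, then apply a Caesar shift of +10.
Reversing it on wyybq: shift back: w−10=m, y−10=o, y−10=o, b−10=r, q−10=g → moorg; then reverse → groom.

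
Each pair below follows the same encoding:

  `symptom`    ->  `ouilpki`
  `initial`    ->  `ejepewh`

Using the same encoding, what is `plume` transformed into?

Compare letters: s→o is +22, y→u is +22, m→i is +22 — a constant shift. Each letter is shifted forward by 22 in the alphabet (a Caesar shift of +22).
On plume: p+22=l, l+22=h, u+22=q, m+22=i, e+22=a.

lhqia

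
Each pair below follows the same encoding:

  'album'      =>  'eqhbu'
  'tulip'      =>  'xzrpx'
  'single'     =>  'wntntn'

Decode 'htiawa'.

Each letter shifts forward by (position + 4), i.e. 4, 5, 6, … — the shift grows by one for each successive letter.
Undoing it on htiawa: h−4=d, t−5=o, i−6=c, a−7=t, w−8=o, a−9=r.

doctor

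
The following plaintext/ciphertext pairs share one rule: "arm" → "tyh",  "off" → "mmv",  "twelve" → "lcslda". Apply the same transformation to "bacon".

Two steps: reverse the string, then apply a Caesar shift of +7.
For bacon: reverse → nocab; then shift: n+7=u, o+7=v, c+7=j, a+7=h, b+7=i.

uvjhi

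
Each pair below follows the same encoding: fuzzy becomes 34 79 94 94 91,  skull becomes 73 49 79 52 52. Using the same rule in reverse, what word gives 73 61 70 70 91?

sorry

Each letter becomes 3×(its alphabet position, a=1..z=26) + 16.
Undoing it on 73 61 70 70 91: 73→(73−16)÷3=19=s, 61→(61−16)÷3=15=o, 70→(70−16)÷3=18=r, 70→(70−16)÷3=18=r, 91→(91−16)÷3=25=y.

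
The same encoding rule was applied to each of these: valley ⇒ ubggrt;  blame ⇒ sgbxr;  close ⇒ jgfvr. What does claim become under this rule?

jgbhx

Treating letters as 0–25, the rule is x ↦ 17x + 1 (mod 26).
Applying it to claim: c(2)→17·2+1≡9=j; l(11)→17·11+1≡6=g; a(0)→17·0+1≡1=b; i(8)→17·8+1≡7=h; m(12)→17·12+1≡23=x (all mod 26).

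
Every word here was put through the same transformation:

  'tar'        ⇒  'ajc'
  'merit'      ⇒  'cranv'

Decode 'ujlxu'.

The output letters match the input read backwards, each shifted +9: tar reversed is rat. Read the word backwards and shift each letter +9.
Reversing it on ujlxu: shift back: u−9=l, j−9=a, l−9=c, x−9=o, u−9=l → lacol; then reverse → local.

local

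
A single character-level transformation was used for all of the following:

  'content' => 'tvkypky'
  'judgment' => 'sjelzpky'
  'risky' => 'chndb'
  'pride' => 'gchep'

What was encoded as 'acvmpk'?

frozen

c(2)→t(19) and o(14)→v(21) fit y≡11x+23 (mod 26); the inverse of 11 mod 26 is 19. Treating letters as 0–25, the rule is x ↦ 11x + 23 (mod 26).
Undoing it on acvmpk: a(0)→19·(0−23)≡5=f; c(2)→19·(2−23)≡17=r; v(21)→19·(21−23)≡14=o; m(12)→19·(12−23)≡25=z; p(15)→19·(15−23)≡4=e; k(10)→19·(10−23)≡13=n (all mod 26).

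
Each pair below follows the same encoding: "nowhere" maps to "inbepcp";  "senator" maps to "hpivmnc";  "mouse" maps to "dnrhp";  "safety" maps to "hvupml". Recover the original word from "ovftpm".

jacket

n(13)→i(8) and o(14)→n(13) fit y≡5x+21 (mod 26); the inverse of 5 mod 26 is 21. Each letter's alphabet position (a=0..z=25) is mapped through 5·x+21 mod 26 — an affine cipher.
Reversing it on ovftpm: o(14)→21·(14−21)≡9=j; v(21)→21·(21−21)≡0=a; f(5)→21·(5−21)≡2=c; t(19)→21·(19−21)≡10=k; p(15)→21·(15−21)≡4=e; m(12)→21·(12−21)≡19=t (all mod 26).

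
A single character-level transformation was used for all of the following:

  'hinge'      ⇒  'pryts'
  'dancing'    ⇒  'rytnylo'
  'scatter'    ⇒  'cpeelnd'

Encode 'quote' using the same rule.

pezfb

The output letters match the input read backwards, each shifted +11: hinge reversed is egnih. Two steps: reverse the string, then apply a Caesar shift of +11.
On quote: reverse → etouq; then shift: e+11=p, t+11=e, o+11=z, u+11=f, q+11=b.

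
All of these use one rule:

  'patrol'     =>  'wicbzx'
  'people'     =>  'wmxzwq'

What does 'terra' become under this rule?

amabl

In patrol: p→w is +7, a→i is +8, t→c is +9, r→b is +10 — the shift increases by 1 each position. The shift increases by 1 at each position, starting from +7: 7, 8, 9, ….
Applying it to terra: t+7=a, e+8=m, r+9=a, r+10=b, a+11=l.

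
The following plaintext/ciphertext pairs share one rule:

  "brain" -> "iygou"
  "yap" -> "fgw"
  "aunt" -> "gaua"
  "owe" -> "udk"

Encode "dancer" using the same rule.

kgujky

The rule splits by letter class: vowels +6, consonants +7.
For dancer: d(cons)+7=k, a(vowel)+6=g, n(cons)+7=u, c(cons)+7=j, e(vowel)+6=k, r(cons)+7=y.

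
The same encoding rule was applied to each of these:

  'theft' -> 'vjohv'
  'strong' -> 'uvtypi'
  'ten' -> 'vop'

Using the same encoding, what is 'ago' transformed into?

kiy

Vowels shift forward by 10 and consonants shift forward by 2.
On ago: a(vowel)+10=k, g(cons)+2=i, o(vowel)+10=y.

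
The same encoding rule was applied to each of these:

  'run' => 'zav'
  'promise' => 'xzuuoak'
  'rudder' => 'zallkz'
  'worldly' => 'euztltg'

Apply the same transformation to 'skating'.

The shift depends on letter class: consonant r→z is +8, but vowel u→a is +6. The rule splits by letter class: vowels +6, consonants +8.
For skating: s(cons)+8=a, k(cons)+8=s, a(vowel)+6=g, t(cons)+8=b, i(vowel)+6=o, n(cons)+8=v, g(cons)+8=o.

asgbovo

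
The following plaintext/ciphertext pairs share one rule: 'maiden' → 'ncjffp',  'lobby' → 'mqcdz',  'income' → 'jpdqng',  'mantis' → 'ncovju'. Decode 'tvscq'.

Shifts by position in maiden: pos 0: m→n (+1), pos 1: a→c (+2), pos 2: i→j (+1), pos 3: d→f (+2) — repeating every 2. It's a Vigenère-style cipher with numeric key [1,2]: position i shifts by key[i mod 2].
Reversing it on tvscq: t−1=s, v−2=t, s−1=r, c−2=a, q−1=p.

strap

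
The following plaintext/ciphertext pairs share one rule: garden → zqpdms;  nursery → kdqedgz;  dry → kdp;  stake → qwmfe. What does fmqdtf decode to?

threat

The output letters match the input read backwards, each shifted +12: garden reversed is nedrag. Two steps: reverse the string, then apply a Caesar shift of +12.
Reversing it on fmqdtf: shift back: f−12=t, m−12=a, q−12=e, d−12=r, t−12=h, f−12=t → taerht; then reverse → threat.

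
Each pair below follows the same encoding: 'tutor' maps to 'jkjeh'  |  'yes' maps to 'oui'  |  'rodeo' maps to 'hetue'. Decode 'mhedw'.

Compare letters: t→j is +16, u→k is +16, t→j is +16 — a constant shift. Each letter is shifted forward by 16 in the alphabet (a Caesar shift of +16).
Decoding mhedw: m−16=w, h−16=r, e−16=o, d−16=n, w−16=g.

wrong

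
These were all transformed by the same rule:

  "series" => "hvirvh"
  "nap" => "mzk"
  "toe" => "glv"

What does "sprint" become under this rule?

Each pair mirrors across the alphabet (s↔h, e↔v, r↔i): positions sum to 25. This is the alphabet-reversal cipher (Atbash): a becomes z, b becomes y, etc.
For sprint: s↔h, p↔k, r↔i, i↔r, n↔m, t↔g.

hkirmg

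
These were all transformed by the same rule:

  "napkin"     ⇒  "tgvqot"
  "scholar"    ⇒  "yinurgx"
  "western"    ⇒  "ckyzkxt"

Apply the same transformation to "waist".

cgoyz

Compare letters: n→t is +6, a→g is +6, p→v is +6 — a constant shift. This is a Caesar cipher with shift 6.
Applying it to waist: w+6=c, a+6=g, i+6=o, s+6=y, t+6=z.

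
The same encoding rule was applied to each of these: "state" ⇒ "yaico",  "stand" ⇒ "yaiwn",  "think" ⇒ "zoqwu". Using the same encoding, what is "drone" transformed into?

jywwo

In state: s→y is +6, t→a is +7, a→i is +8, t→c is +9 — the shift increases by 1 each position. The shift increases by 1 at each position, starting from +6: 6, 7, 8, ….
On drone: d+6=j, r+7=y, o+8=w, n+9=w, e+10=o.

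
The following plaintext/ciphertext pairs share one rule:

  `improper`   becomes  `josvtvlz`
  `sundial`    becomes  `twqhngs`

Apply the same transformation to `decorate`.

egfswgam

In improper: i→j is +1, m→o is +2, p→s is +3, r→v is +4 — the shift increases by 1 each position. Letter i (0-indexed) is shifted by i+1, so successive shifts are 1, 2, 3, ….
For decorate: d+1=e, e+2=g, c+3=f, o+4=s, r+5=w, a+6=g, t+7=a, e+8=m.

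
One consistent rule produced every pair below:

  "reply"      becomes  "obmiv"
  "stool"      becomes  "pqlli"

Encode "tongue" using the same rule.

qlkdrb

Compare letters: r→o is +23, e→b is +23, p→m is +23 — a constant shift. Each letter is shifted forward by 23 in the alphabet (a Caesar shift of +23).
On tongue: t+23=q, o+23=l, n+23=k, g+23=d, u+23=r, e+23=b.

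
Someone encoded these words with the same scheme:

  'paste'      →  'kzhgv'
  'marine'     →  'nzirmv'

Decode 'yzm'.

ban

Each pair mirrors across the alphabet (p↔k, a↔z, s↔h): positions sum to 25. Letters are reflected about the middle of the alphabet (position → 25−position): Atbash.
Undoing it on yzm: y↔b, z↔a, m↔n.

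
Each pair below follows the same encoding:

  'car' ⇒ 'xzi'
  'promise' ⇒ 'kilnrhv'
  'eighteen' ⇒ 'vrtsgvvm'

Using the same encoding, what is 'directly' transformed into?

Each pair mirrors across the alphabet (c↔x, a↔z, r↔i): positions sum to 25. Each letter is replaced by its mirror in the alphabet: a↔z, b↔y, c↔x, and so on (the Atbash cipher).
For directly: d↔w, i↔r, r↔i, e↔v, c↔x, t↔g, l↔o, y↔b.

wrivxgob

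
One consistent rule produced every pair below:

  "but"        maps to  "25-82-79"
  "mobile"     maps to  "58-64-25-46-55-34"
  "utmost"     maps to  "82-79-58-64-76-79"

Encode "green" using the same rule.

b(#2)→25 and u(#21)→82: differences scale by 3, so n = 3·pos + 19. With a=1..z=26, the number is 3·pos + 19.
Applying it to green: g=7→40, r=18→73, e=5→34, e=5→34, n=14→61.

40-73-34-34-61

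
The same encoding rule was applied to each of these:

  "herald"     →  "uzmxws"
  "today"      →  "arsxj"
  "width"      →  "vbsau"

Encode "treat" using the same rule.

amzxa

h(7)→u(20) and e(4)→z(25) fit y≡7x+23 (mod 26); the inverse of 7 mod 26 is 15. Treating letters as 0–25, the rule is x ↦ 7x + 23 (mod 26).
For treat: t(19)→7·19+23≡0=a; r(17)→7·17+23≡12=m; e(4)→7·4+23≡25=z; a(0)→7·0+23≡23=x; t(19)→7·19+23≡0=a (all mod 26).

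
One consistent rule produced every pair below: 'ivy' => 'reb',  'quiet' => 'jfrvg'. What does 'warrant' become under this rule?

dziizmg

Each pair mirrors across the alphabet (i↔r, v↔e, y↔b): positions sum to 25. This is the alphabet-reversal cipher (Atbash): a becomes z, b becomes y, etc.
Applying it to warrant: w↔d, a↔z, r↔i, r↔i, a↔z, n↔m, t↔g.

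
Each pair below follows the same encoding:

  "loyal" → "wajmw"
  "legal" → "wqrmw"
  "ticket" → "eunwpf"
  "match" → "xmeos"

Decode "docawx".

scroll

Shifts by position in loyal: pos 0: l→w (+11), pos 1: o→a (+12), pos 2: y→j (+11), pos 3: a→m (+12) — repeating every 2. A repeating key of period 2 is used — shifts +11, +12 over and over.
Undoing it on docawx: d−11=s, o−12=c, c−11=r, a−12=o, w−11=l, x−12=l.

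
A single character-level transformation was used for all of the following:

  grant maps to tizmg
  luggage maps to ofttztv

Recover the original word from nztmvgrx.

magnetic

Each pair mirrors across the alphabet (g↔t, r↔i, a↔z): positions sum to 25. Each letter is replaced by its mirror in the alphabet: a↔z, b↔y, c↔x, and so on (the Atbash cipher).
Decoding nztmvgrx: n↔m, z↔a, t↔g, m↔n, v↔e, g↔t, r↔i, x↔c.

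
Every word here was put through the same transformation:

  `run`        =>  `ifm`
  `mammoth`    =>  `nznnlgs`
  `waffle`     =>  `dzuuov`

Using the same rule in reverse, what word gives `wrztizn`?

Letters are reflected about the middle of the alphabet (position → 25−position): Atbash.
Reversing it on wrztizn: w↔d, r↔i, z↔a, t↔g, i↔r, z↔a, n↔m.

diagram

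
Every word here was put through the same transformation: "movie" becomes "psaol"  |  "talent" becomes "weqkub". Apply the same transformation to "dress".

In movie: m→p is +3, o→s is +4, v→a is +5, i→o is +6 — the shift increases by 1 each position. Letter i (0-indexed) is shifted by i+3, so successive shifts are 3, 4, 5, ….
On dress: d+3=g, r+4=v, e+5=j, s+6=y, s+7=z.

gvjyz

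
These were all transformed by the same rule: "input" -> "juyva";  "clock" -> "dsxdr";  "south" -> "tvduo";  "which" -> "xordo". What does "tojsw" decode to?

Shifts by position in input: pos 0: i→j (+1), pos 1: n→u (+7), pos 2: p→y (+9), pos 3: u→v (+1), pos 4: t→a (+7) — repeating every 3. The shifts repeat in a cycle of length 3: positions 0,1,… shift by +1, +7, +9, then the pattern repeats.
Undoing it on tojsw: t−1=s, o−7=h, j−9=a, s−1=r, w−7=p.

sharp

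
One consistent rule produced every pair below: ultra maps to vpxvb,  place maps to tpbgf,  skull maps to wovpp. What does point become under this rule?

The shift depends on letter class: consonant l→p is +4, but vowel u→v is +1. Vowels shift forward by 1 and consonants shift forward by 4.
For point: p(cons)+4=t, o(vowel)+1=p, i(vowel)+1=j, n(cons)+4=r, t(cons)+4=x.

tpjrx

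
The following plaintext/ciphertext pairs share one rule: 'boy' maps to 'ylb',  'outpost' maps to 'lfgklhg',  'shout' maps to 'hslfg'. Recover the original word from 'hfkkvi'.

supper

Each pair mirrors across the alphabet (b↔y, o↔l, y↔b): positions sum to 25. Each letter is replaced by its mirror in the alphabet: a↔z, b↔y, c↔x, and so on (the Atbash cipher).
Undoing it on hfkkvi: h↔s, f↔u, k↔p, k↔p, v↔e, i↔r.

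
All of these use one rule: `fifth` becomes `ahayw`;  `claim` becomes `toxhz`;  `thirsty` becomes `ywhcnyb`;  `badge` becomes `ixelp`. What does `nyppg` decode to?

f(5)→a(0) and i(8)→h(7) fit y≡11x+23 (mod 26); the inverse of 11 mod 26 is 19. This is an affine cipher: with a=0,…,z=25, each position x becomes (11x+23) mod 26.
Reversing it on nyppg: n(13)→19·(13−23)≡18=s; y(24)→19·(24−23)≡19=t; p(15)→19·(15−23)≡4=e; p(15)→19·(15−23)≡4=e; g(6)→19·(6−23)≡15=p (all mod 26).

steep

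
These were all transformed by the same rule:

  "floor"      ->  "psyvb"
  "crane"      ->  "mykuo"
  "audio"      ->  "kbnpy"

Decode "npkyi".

diary

The shifts repeat in a cycle of length 2: positions 0,1,… shift by +10, +7, then the pattern repeats.
Reversing it on npkyi: n−10=d, p−7=i, k−10=a, y−7=r, i−10=y.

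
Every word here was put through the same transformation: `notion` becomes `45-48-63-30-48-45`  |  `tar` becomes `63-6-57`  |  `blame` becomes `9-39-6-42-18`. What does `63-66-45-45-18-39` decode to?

With a=1..z=26, the number is 3·pos + 3.
Reversing it on 63-66-45-45-18-39: 63→(63−3)÷3=20=t, 66→(66−3)÷3=21=u, 45→(45−3)÷3=14=n, 45→(45−3)÷3=14=n, 18→(18−3)÷3=5=e, 39→(39−3)÷3=12=l.

tunnel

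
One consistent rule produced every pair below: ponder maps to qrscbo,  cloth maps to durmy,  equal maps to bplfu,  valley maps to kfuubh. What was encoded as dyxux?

p(15)→q(16) and o(14)→r(17) fit y≡25x+5 (mod 26); the inverse of 25 mod 26 is 25. Treating letters as 0–25, the rule is x ↦ 25x + 5 (mod 26).
Undoing it on dyxux: d(3)→25·(3−5)≡2=c; y(24)→25·(24−5)≡7=h; x(23)→25·(23−5)≡8=i; u(20)→25·(20−5)≡11=l; x(23)→25·(23−5)≡8=i (all mod 26).

chili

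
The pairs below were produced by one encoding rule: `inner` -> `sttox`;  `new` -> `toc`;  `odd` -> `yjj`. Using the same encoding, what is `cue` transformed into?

The shift depends on letter class: consonant n→t is +6, but vowel i→s is +10. Two shifts are in play — +10 for a/e/i/o/u, +6 for every other letter.
For cue: c(cons)+6=i, u(vowel)+10=e, e(vowel)+10=o.

ieo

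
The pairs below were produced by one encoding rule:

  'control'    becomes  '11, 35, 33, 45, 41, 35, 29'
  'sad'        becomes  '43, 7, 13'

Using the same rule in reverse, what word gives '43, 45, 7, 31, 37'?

stamp

c(#3)→11 and o(#15)→35: differences scale by 2, so n = 2·pos + 5. With a=1..z=26, the number is 2·pos + 5.
Decoding 43, 45, 7, 31, 37: 43→(43−5)÷2=19=s, 45→(45−5)÷2=20=t, 7→(7−5)÷2=1=a, 31→(31−5)÷2=13=m, 37→(37−5)÷2=16=p.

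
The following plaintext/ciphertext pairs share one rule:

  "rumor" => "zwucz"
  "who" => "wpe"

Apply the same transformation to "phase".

The output letters match the input read backwards, each shifted +8: rumor reversed is romur. Two steps: reverse the string, then apply a Caesar shift of +8.
For phase: reverse → esahp; then shift: e+8=m, s+8=a, a+8=i, h+8=p, p+8=x.

maipx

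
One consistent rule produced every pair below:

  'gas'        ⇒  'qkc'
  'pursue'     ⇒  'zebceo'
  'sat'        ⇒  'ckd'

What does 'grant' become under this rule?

qbkxd

Compare letters: g→q is +10, a→k is +10, s→c is +10 — a constant shift. Each letter is shifted forward by 10 in the alphabet (a Caesar shift of +10).
For grant: g+10=q, r+10=b, a+10=k, n+10=x, t+10=d.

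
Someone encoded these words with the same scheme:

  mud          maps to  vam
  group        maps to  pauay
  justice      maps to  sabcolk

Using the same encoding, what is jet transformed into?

The shift depends on letter class: consonant m→v is +9, but vowel u→a is +6. The rule splits by letter class: vowels +6, consonants +9.
For jet: j(cons)+9=s, e(vowel)+6=k, t(cons)+9=c.

skc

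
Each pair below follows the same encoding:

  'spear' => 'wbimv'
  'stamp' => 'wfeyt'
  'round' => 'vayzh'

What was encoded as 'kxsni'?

globe

A repeating key of period 2 is used — shifts +4, +12 over and over.
Reversing it on kxsni: k−4=g, x−12=l, s−4=o, n−12=b, i−4=e.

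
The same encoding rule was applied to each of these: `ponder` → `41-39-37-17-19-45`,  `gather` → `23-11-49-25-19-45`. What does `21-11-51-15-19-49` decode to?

faucet

p(#16)→41 and o(#15)→39: differences scale by 2, so n = 2·pos + 9. Each letter becomes 2×(its alphabet position, a=1..z=26) + 9.
Reversing it on 21-11-51-15-19-49: 21→(21−9)÷2=6=f, 11→(11−9)÷2=1=a, 51→(51−9)÷2=21=u, 15→(15−9)÷2=3=c, 19→(19−9)÷2=5=e, 49→(49−9)÷2=20=t.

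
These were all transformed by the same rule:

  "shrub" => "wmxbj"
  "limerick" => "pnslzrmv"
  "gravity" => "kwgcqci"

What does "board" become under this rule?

In shrub: s→w is +4, h→m is +5, r→x is +6, u→b is +7 — the shift increases by 1 each position. Each letter shifts forward by (position + 4), i.e. 4, 5, 6, … — the shift grows by one for each successive letter.
Applying it to board: b+4=f, o+5=t, a+6=g, r+7=y, d+8=l.

ftgyl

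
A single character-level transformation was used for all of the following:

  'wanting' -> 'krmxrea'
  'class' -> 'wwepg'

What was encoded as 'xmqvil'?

Two steps: reverse the string, then apply a Caesar shift of +4.
Undoing it on xmqvil: shift back: x−4=t, m−4=i, q−4=m, v−4=r, i−4=e, l−4=h → timreh; then reverse → hermit.

hermit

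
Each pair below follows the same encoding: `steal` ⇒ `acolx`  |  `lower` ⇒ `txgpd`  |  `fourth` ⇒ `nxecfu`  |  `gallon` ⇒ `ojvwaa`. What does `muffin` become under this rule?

In steal: s→a is +8, t→c is +9, e→o is +10, a→l is +11 — the shift increases by 1 each position. Each letter shifts forward by (position + 8), i.e. 8, 9, 10, … — the shift grows by one for each successive letter.
Applying it to muffin: m+8=u, u+9=d, f+10=p, f+11=q, i+12=u, n+13=a.

udpqua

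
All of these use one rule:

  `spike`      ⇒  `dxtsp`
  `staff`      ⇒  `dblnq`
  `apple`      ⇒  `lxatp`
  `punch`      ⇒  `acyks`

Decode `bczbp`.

Shifts by position in spike: pos 0: s→d (+11), pos 1: p→x (+8), pos 2: i→t (+11), pos 3: k→s (+8) — repeating every 2. The shifts repeat in a cycle of length 2: positions 0,1,… shift by +11, +8, then the pattern repeats.
Decoding bczbp: b−11=q, c−8=u, z−11=o, b−8=t, p−11=e.

quote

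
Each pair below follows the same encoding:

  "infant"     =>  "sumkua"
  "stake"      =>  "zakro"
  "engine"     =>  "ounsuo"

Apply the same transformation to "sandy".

zkukf

The shift depends on letter class: consonant n→u is +7, but vowel i→s is +10. Two shifts are in play — +10 for a/e/i/o/u, +7 for every other letter.
Applying it to sandy: s(cons)+7=z, a(vowel)+10=k, n(cons)+7=u, d(cons)+7=k, y(cons)+7=f.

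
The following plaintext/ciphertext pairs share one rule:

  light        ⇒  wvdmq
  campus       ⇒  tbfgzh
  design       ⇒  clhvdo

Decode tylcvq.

Treating letters as 0–25, the rule is x ↦ 9x + 1 (mod 26).
Undoing it on tylcvq: t(19)→3·(19−1)≡2=c; y(24)→3·(24−1)≡17=r; l(11)→3·(11−1)≡4=e; c(2)→3·(2−1)≡3=d; v(21)→3·(21−1)≡8=i; q(16)→3·(16−1)≡19=t (all mod 26).

credit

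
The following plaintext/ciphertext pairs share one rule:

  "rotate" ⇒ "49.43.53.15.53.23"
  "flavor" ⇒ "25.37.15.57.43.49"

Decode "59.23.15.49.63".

weary

r(#18)→49 and o(#15)→43: differences scale by 2, so n = 2·pos + 13. The formula is n = 2×(alphabet index, a=1) + 13.
Undoing it on 59.23.15.49.63: 59→(59−13)÷2=23=w, 23→(23−13)÷2=5=e, 15→(15−13)÷2=1=a, 49→(49−13)÷2=18=r, 63→(63−13)÷2=25=y.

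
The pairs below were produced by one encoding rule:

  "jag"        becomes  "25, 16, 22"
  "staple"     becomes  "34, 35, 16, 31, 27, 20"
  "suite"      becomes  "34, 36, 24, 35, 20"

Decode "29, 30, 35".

not

j is letter #10 and maps to 25: an offset of 15. The number is (letter's place in the alphabet, a=1) + 15.
Decoding 29, 30, 35: 29→(29−15)÷1=14=n, 30→(30−15)÷1=15=o, 35→(35−15)÷1=20=t.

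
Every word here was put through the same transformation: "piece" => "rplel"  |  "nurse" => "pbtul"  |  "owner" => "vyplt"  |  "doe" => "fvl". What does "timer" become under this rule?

Two shifts are in play — +7 for a/e/i/o/u, +2 for every other letter.
On timer: t(cons)+2=v, i(vowel)+7=p, m(cons)+2=o, e(vowel)+7=l, r(cons)+2=t.

vpolt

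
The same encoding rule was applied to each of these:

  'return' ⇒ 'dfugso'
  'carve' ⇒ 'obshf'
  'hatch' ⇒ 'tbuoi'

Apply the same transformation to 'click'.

Shifts by position in return: pos 0: r→d (+12), pos 1: e→f (+1), pos 2: t→u (+1), pos 3: u→g (+12), pos 4: r→s (+1), pos 5: n→o (+1) — repeating every 3. A repeating key of period 3 is used — shifts +12, +1, +1 over and over.
On click: c+12=o, l+1=m, i+1=j, c+12=o, k+1=l.

omjol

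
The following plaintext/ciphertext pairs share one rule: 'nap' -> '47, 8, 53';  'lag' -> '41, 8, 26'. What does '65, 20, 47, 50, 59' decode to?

tenor

With a=1..z=26, the number is 3·pos + 5.
Decoding 65, 20, 47, 50, 59: 65→(65−5)÷3=20=t, 20→(20−5)÷3=5=e, 47→(47−5)÷3=14=n, 50→(50−5)÷3=15=o, 59→(59−5)÷3=18=r.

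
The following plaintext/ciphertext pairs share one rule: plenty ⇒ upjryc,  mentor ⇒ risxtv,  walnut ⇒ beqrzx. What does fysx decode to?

aunt

Shifts by position in plenty: pos 0: p→u (+5), pos 1: l→p (+4), pos 2: e→j (+5), pos 3: n→r (+4) — repeating every 2. The shifts repeat in a cycle of length 2: positions 0,1,… shift by +5, +4, then the pattern repeats.
Undoing it on fysx: f−5=a, y−4=u, s−5=n, x−4=t.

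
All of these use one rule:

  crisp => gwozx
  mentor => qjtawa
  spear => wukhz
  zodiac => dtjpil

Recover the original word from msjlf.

index

The shift increases by 1 at each position, starting from +4: 4, 5, 6, ….
Undoing it on msjlf: m−4=i, s−5=n, j−6=d, l−7=e, f−8=x.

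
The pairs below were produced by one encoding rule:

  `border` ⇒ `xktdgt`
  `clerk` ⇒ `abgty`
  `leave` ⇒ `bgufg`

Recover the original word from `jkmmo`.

Treating letters as 0–25, the rule is x ↦ 3x + 20 (mod 26).
Undoing it on jkmmo: j(9)→9·(9−20)≡5=f; k(10)→9·(10−20)≡14=o; m(12)→9·(12−20)≡6=g; m(12)→9·(12−20)≡6=g; o(14)→9·(14−20)≡24=y (all mod 26).

foggy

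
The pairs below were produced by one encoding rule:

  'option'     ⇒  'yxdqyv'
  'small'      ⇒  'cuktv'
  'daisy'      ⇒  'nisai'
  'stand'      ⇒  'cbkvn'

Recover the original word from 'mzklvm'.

cradle

Shifts by position in option: pos 0: o→y (+10), pos 1: p→x (+8), pos 2: t→d (+10), pos 3: i→q (+8) — repeating every 2. A repeating key of period 2 is used — shifts +10, +8 over and over.
Decoding mzklvm: m−10=c, z−8=r, k−10=a, l−8=d, v−10=l, m−8=e.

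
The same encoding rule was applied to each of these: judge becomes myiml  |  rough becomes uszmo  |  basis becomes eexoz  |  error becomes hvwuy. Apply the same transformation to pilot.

Letter i (0-indexed) is shifted by i+3, so successive shifts are 3, 4, 5, ….
On pilot: p+3=s, i+4=m, l+5=q, o+6=u, t+7=a.

smqua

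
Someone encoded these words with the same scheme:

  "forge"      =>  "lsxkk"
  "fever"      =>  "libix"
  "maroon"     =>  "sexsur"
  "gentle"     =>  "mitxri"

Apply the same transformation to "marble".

Shifts by position in forge: pos 0: f→l (+6), pos 1: o→s (+4), pos 2: r→x (+6), pos 3: g→k (+4) — repeating every 2. A repeating key of period 2 is used — shifts +6, +4 over and over.
On marble: m+6=s, a+4=e, r+6=x, b+4=f, l+6=r, e+4=i.

sexfri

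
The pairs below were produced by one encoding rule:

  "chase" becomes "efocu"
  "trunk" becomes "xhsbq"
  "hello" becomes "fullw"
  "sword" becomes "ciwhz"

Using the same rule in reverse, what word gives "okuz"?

c(2)→e(4) and h(7)→f(5) fit y≡21x+14 (mod 26); the inverse of 21 mod 26 is 5. This is an affine cipher: with a=0,…,z=25, each position x becomes (21x+14) mod 26.
Undoing it on okuz: o(14)→5·(14−14)≡0=a; k(10)→5·(10−14)≡6=g; u(20)→5·(20−14)≡4=e; z(25)→5·(25−14)≡3=d (all mod 26).

aged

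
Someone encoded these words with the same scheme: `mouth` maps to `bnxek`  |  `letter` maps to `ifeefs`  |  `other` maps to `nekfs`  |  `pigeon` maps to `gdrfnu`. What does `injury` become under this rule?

duwxsv

m(12)→b(1) and o(14)→n(13) fit y≡19x+7 (mod 26); the inverse of 19 mod 26 is 11. This is an affine cipher: with a=0,…,z=25, each position x becomes (19x+7) mod 26.
On injury: i(8)→19·8+7≡3=d; n(13)→19·13+7≡20=u; j(9)→19·9+7≡22=w; u(20)→19·20+7≡23=x; r(17)→19·17+7≡18=s; y(24)→19·24+7≡21=v (all mod 26).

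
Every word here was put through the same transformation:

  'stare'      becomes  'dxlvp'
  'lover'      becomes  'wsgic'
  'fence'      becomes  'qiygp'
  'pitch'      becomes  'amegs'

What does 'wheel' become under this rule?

It's a Vigenère-style cipher with numeric key [11,4]: position i shifts by key[i mod 2].
Applying it to wheel: w+11=h, h+4=l, e+11=p, e+4=i, l+11=w.

hlpiw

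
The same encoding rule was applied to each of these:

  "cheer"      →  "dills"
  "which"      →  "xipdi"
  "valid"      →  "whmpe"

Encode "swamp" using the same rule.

txhnq

Two shifts are in play — +7 for a/e/i/o/u, +1 for every other letter.
For swamp: s(cons)+1=t, w(cons)+1=x, a(vowel)+7=h, m(cons)+1=n, p(cons)+1=q.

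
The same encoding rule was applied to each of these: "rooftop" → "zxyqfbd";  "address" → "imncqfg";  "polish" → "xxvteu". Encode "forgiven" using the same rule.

In rooftop: r→z is +8, o→x is +9, o→y is +10, f→q is +11 — the shift increases by 1 each position. Each letter shifts forward by (position + 8), i.e. 8, 9, 10, … — the shift grows by one for each successive letter.
Applying it to forgiven: f+8=n, o+9=x, r+10=b, g+11=r, i+12=u, v+13=i, e+14=s, n+15=c.

nxbruisc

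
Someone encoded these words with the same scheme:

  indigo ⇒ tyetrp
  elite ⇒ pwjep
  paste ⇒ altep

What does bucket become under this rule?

Shifts by position in indigo: pos 0: i→t (+11), pos 1: n→y (+11), pos 2: d→e (+1), pos 3: i→t (+11), pos 4: g→r (+11), pos 5: o→p (+1) — repeating every 3. The shifts repeat in a cycle of length 3: positions 0,1,… shift by +11, +11, +1, then the pattern repeats.
Applying it to bucket: b+11=m, u+11=f, c+1=d, k+11=v, e+11=p, t+1=u.

mfdvpu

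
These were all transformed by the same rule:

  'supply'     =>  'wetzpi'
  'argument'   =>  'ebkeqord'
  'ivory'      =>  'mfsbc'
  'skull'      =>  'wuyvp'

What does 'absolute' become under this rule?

Shifts by position in supply: pos 0: s→w (+4), pos 1: u→e (+10), pos 2: p→t (+4), pos 3: p→z (+10) — repeating every 2. A repeating key of period 2 is used — shifts +4, +10 over and over.
Applying it to absolute: a+4=e, b+10=l, s+4=w, o+10=y, l+4=p, u+10=e, t+4=x, e+10=o.

elwypexo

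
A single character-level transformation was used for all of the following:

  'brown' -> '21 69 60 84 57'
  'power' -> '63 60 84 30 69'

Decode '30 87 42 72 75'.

exist

b(#2)→21 and r(#18)→69: differences scale by 3, so n = 3·pos + 15. The formula is n = 3×(alphabet index, a=1) + 15.
Reversing it on 30 87 42 72 75: 30→(30−15)÷3=5=e, 87→(87−15)÷3=24=x, 42→(42−15)÷3=9=i, 72→(72−15)÷3=19=s, 75→(75−15)÷3=20=t.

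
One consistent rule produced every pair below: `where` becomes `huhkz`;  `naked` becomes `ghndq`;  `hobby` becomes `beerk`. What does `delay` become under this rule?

Read the word backwards and shift each letter +3.
Applying it to delay: reverse → yaled; then shift: y+3=b, a+3=d, l+3=o, e+3=h, d+3=g.

bdohg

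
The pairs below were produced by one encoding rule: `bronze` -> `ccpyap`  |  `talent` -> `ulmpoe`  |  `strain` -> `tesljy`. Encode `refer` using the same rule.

spgps

Shifts by position in bronze: pos 0: b→c (+1), pos 1: r→c (+11), pos 2: o→p (+1), pos 3: n→y (+11) — repeating every 2. A repeating key of period 2 is used — shifts +1, +11 over and over.
For refer: r+1=s, e+11=p, f+1=g, e+11=p, r+1=s.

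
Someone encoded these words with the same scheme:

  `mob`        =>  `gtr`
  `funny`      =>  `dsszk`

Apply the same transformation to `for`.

wtk

The output letters match the input read backwards, each shifted +5: mob reversed is bom. Read the word backwards and shift each letter +5.
Applying it to for: reverse → rof; then shift: r+5=w, o+5=t, f+5=k.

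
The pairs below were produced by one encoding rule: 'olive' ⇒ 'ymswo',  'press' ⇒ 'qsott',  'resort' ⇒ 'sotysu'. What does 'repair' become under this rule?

The shift depends on letter class: consonant l→m is +1, but vowel o→y is +10. Vowels shift forward by 10 and consonants shift forward by 1.
For repair: r(cons)+1=s, e(vowel)+10=o, p(cons)+1=q, a(vowel)+10=k, i(vowel)+10=s, r(cons)+1=s.

soqkss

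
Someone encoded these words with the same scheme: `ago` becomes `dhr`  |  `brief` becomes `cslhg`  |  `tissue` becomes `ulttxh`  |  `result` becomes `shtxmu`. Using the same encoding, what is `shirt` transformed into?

tilsu

The shift depends on letter class: consonant g→h is +1, but vowel a→d is +3. The rule splits by letter class: vowels +3, consonants +1.
For shirt: s(cons)+1=t, h(cons)+1=i, i(vowel)+3=l, r(cons)+1=s, t(cons)+1=u.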